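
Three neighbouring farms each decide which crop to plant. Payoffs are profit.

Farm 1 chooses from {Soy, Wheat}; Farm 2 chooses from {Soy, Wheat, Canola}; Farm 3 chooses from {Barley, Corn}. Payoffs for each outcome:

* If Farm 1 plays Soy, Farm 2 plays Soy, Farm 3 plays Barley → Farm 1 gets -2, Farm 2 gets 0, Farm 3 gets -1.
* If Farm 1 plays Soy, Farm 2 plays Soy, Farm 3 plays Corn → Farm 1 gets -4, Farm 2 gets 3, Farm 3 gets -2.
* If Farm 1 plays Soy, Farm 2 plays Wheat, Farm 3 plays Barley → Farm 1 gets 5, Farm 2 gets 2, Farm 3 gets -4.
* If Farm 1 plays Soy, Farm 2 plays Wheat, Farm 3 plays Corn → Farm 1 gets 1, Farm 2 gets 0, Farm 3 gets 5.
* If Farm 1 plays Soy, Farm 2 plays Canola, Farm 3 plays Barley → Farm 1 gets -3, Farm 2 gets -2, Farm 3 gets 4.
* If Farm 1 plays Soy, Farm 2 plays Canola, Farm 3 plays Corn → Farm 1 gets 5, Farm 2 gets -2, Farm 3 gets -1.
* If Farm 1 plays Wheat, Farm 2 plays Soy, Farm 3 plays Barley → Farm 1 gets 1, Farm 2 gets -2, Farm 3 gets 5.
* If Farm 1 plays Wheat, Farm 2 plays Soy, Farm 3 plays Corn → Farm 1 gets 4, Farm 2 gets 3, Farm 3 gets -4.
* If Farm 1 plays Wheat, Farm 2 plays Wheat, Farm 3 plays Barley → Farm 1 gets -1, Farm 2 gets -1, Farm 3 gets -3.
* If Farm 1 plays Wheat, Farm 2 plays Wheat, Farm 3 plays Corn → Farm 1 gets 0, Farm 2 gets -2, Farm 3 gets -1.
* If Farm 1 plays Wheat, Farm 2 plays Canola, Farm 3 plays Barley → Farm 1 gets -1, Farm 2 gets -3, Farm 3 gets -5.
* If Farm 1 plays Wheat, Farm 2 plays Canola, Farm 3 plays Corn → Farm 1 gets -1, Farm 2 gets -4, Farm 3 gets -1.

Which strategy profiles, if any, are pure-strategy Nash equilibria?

There is no pure-strategy Nash equilibrium.

Farm 1 against (Soy, Barley): payoffs -2, 1 → best response Wheat.
Farm 1 against (Soy, Corn): payoffs -4, 4 → best response Wheat.
Farm 1 against (Wheat, Barley): payoffs 5, -1 → best response Soy.
Farm 1 against (Wheat, Corn): payoffs 1, 0 → best response Soy.
Farm 1 against (Canola, Barley): payoffs -3, -1 → best response Wheat.
Farm 1 against (Canola, Corn): payoffs 5, -1 → best response Soy.
Farm 2 against (Soy, Barley): payoffs 0, 2, -2 → best response Wheat.
Farm 2 against (Soy, Corn): payoffs 3, 0, -2 → best response Soy.
Farm 2 against (Wheat, Barley): payoffs -2, -1, -3 → best response Wheat.
Farm 2 against (Wheat, Corn): payoffs 3, -2, -4 → best response Soy.
Farm 3 against (Soy, Soy): payoffs -1, -2 → best response Barley.
Farm 3 against (Soy, Wheat): payoffs -4, 5 → best response Corn.
Farm 3 against (Soy, Canola): payoffs 4, -1 → best response Barley.
Farm 3 against (Wheat, Soy): payoffs 5, -4 → best response Barley.
Farm 3 against (Wheat, Wheat): payoffs -3, -1 → best response Corn.
Farm 3 against (Wheat, Canola): payoffs -5, -1 → best response Corn.
No profile is a mutual best response for all players.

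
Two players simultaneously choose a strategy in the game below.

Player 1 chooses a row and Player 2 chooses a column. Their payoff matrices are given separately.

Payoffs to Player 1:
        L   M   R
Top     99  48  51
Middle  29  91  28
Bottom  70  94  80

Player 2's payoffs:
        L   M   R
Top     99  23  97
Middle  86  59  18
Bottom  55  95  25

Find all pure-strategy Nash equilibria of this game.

(Top, L): Player 1 gets 99, best alternative 70; Player 2 gets 99, best alternative 97. No profitable deviation — NE.
(Top, M): Player 1 can switch to Middle (48 → 91). Not NE.
(Top, R): Player 1 can switch to Bottom (51 → 80). Not NE.
(Middle, L): Player 1 can switch to Top (29 → 99). Not NE.
(Middle, M): Player 1 can switch to Bottom (91 → 94). Not NE.
(Middle, R): Player 1 can switch to Top (28 → 51). Not NE.
(Bottom, L): Player 1 can switch to Top (70 → 99). Not NE.
(Bottom, M): Player 1 gets 94, best alternative 91; Player 2 gets 95, best alternative 55. No profitable deviation — NE.
(Bottom, R): Player 2 can switch to L (25 → 55). Not NE.

The pure Nash equilibria are (Top, L) and (Bottom, M).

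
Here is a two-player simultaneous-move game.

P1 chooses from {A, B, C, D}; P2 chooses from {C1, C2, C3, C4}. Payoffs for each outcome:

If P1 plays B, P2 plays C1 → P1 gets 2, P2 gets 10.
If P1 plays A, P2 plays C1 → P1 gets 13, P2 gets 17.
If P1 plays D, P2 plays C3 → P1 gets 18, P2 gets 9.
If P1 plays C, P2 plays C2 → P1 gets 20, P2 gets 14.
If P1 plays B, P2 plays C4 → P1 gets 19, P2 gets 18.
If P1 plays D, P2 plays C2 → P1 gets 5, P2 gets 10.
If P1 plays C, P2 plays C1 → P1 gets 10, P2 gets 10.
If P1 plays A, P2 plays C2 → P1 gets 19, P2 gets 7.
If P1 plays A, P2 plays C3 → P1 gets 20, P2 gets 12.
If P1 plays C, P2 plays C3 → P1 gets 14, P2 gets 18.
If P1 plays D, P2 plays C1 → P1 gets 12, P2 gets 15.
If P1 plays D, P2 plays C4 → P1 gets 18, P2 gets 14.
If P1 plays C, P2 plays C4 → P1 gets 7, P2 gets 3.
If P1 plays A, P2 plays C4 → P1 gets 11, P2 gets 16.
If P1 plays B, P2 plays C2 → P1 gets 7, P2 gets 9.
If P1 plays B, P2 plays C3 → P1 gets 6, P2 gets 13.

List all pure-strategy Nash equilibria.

P1 against C1: payoffs 13, 2, 10, 12 → best response A.
P1 against C2: payoffs 19, 7, 20, 5 → best response C.
P1 against C3: payoffs 20, 6, 14, 18 → best response A.
P1 against C4: payoffs 11, 19, 7, 18 → best response B.
P2 against A: payoffs 17, 7, 12, 16 → best response C1.
P2 against B: payoffs 10, 9, 13, 18 → best response C4.
P2 against C: payoffs 10, 14, 18, 3 → best response C3.
P2 against D: payoffs 15, 10, 9, 14 → best response C1.
Mutual best responses: (A, C1); (B, C4).

The pure Nash equilibria are (A, C1); (B, C4).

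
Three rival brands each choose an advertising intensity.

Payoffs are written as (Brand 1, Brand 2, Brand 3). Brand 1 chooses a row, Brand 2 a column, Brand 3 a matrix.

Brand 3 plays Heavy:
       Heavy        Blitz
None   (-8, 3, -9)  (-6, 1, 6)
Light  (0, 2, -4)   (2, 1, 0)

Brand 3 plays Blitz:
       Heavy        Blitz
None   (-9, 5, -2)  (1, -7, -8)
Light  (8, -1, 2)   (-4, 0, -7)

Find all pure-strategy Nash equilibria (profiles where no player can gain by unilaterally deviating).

none

Mark each player's best response to every combination of opponents' strategies; a profile where every player is best-responding is a pure Nash equilibrium.
Brand 1 against (Heavy, Heavy): payoffs -8, 0 → best response Light.
Brand 1 against (Heavy, Blitz): payoffs -9, 8 → best response Light.
Brand 1 against (Blitz, Heavy): payoffs -6, 2 → best response Light.
Brand 1 against (Blitz, Blitz): payoffs 1, -4 → best response None.
Brand 2 against (None, Heavy): payoffs 3, 1 → best response Heavy.
Brand 2 against (None, Blitz): payoffs 5, -7 → best response Heavy.
Brand 2 against (Light, Heavy): payoffs 2, 1 → best response Heavy.
Brand 2 against (Light, Blitz): payoffs -1, 0 → best response Blitz.
Brand 3 against (None, Heavy): payoffs -9, -2 → best response Blitz.
Brand 3 against (None, Blitz): payoffs 6, -8 → best response Heavy.
Brand 3 against (Light, Heavy): payoffs -4, 2 → best response Blitz.
Brand 3 against (Light, Blitz): payoffs 0, -7 → best response Heavy.
No profile is a mutual best response for all players.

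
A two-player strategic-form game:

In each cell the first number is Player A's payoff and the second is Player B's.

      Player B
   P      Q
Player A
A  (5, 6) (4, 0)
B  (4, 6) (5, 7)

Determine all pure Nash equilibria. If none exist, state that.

(A, P): Player A gets 5, best alternative 4; Player B gets 6, best alternative 0. No profitable deviation — NE.
(A, Q): Player A can switch to B (4 → 5). Not NE.
(B, P): Player A can switch to A (4 → 5). Not NE.
(B, Q): Player A gets 5, best alternative 4; Player B gets 7, best alternative 6. No profitable deviation — NE.

The pure Nash equilibria are (A, P) and (B, Q).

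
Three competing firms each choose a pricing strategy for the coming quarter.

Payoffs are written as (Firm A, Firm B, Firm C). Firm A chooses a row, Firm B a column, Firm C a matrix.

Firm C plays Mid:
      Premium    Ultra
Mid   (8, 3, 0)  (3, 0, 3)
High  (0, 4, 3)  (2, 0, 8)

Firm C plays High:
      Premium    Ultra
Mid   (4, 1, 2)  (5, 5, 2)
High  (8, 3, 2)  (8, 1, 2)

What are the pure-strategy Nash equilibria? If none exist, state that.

This game has no pure Nash equilibrium.

Firm A against (Premium, Mid): payoffs 8, 0 → best response Mid.
Firm A against (Premium, High): payoffs 4, 8 → best response High.
Firm A against (Ultra, Mid): payoffs 3, 2 → best response Mid.
Firm A against (Ultra, High): payoffs 5, 8 → best response High.
Firm B against (Mid, Mid): payoffs 3, 0 → best response Premium.
Firm B against (Mid, High): payoffs 1, 5 → best response Ultra.
Firm B against (High, Mid): payoffs 4, 0 → best response Premium.
Firm B against (High, High): payoffs 3, 1 → best response Premium.
Firm C against (Mid, Premium): payoffs 0, 2 → best response High.
Firm C against (Mid, Ultra): payoffs 3, 2 → best response Mid.
Firm C against (High, Premium): payoffs 3, 2 → best response Mid.
Firm C against (High, Ultra): payoffs 8, 2 → best response Mid.
No profile is a mutual best response for all players.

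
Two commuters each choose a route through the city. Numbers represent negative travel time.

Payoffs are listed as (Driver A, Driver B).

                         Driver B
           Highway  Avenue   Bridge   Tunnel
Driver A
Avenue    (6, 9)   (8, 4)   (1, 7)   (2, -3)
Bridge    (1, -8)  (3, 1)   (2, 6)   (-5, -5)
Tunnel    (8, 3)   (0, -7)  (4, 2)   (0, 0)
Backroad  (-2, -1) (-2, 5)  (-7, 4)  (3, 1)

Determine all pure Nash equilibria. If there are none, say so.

Driver A against Highway: payoffs 6, 1, 8, -2 → best response Tunnel.
Driver A against Avenue: payoffs 8, 3, 0, -2 → best response Avenue.
Driver A against Bridge: payoffs 1, 2, 4, -7 → best response Tunnel.
Driver A against Tunnel: payoffs 2, -5, 0, 3 → best response Backroad.
Driver B against Avenue: payoffs 9, 4, 7, -3 → best response Highway.
Driver B against Bridge: payoffs -8, 1, 6, -5 → best response Bridge.
Driver B against Tunnel: payoffs 3, -7, 2, 0 → best response Highway.
Driver B against Backroad: payoffs -1, 5, 4, 1 → best response Avenue.
Mutual best responses: (Tunnel, Highway).

The unique pure-strategy Nash equilibrium is (Tunnel, Highway).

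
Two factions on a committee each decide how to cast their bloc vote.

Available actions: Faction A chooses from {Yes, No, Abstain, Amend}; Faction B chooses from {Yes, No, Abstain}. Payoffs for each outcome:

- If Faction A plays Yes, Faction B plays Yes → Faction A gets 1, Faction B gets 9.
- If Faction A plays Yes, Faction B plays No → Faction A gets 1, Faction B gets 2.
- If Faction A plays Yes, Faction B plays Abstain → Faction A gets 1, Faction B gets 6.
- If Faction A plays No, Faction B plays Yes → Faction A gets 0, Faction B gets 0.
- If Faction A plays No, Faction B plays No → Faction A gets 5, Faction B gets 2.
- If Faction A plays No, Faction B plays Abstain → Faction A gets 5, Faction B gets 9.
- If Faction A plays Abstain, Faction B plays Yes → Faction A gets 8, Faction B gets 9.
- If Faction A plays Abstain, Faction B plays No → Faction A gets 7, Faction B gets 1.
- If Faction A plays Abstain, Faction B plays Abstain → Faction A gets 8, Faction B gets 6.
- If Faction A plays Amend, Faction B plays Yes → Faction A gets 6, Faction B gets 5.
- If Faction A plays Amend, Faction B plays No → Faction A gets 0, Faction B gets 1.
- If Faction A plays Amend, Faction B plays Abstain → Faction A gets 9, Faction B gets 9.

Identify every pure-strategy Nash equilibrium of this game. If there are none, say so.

For each strategy profile, look for a profitable unilateral deviation.
(Yes, Yes): Faction A can switch to Abstain (1 → 8). Not NE.
(Yes, No): Faction A can switch to No (1 → 5). Not NE.
(Yes, Abstain): Faction A can switch to No (1 → 5). Not NE.
(No, Yes): Faction A can switch to Yes (0 → 1). Not NE.
(No, No): Faction A can switch to Abstain (5 → 7). Not NE.
(No, Abstain): Faction A can switch to Abstain (5 → 8). Not NE.
(Abstain, Yes): Faction A gets 8, best alternative 6; Faction B gets 9, best alternative 6. No profitable deviation — NE.
(Abstain, No): Faction B can switch to Yes (1 → 9). Not NE.
(Abstain, Abstain): Faction A can switch to Amend (8 → 9). Not NE.
(Amend, Yes): Faction A can switch to Abstain (6 → 8). Not NE.
(Amend, No): Faction A can switch to Yes (0 → 1). Not NE.
(Amend, Abstain): Faction A gets 9, best alternative 8; Faction B gets 9, best alternative 5. No profitable deviation — NE.

(Abstain, Yes), (Amend, Abstain)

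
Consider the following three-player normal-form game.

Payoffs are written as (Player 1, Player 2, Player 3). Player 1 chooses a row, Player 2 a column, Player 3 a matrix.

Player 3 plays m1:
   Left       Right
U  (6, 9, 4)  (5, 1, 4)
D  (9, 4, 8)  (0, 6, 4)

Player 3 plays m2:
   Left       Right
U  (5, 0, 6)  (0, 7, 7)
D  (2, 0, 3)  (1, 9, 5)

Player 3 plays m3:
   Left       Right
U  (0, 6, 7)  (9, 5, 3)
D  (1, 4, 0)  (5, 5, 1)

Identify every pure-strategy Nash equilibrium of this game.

Check each profile: it is a Nash equilibrium iff no player can strictly gain by switching unilaterally.
(U, Left, m1): Player 1 can switch to D (6 → 9). Not NE.
(U, Left, m2): Player 2 can switch to Right (0 → 7). Not NE.
(U, Left, m3): Player 1 can switch to D (0 → 1). Not NE.
(U, Right, m1): Player 2 can switch to Left (1 → 9). Not NE.
(U, Right, m2): Player 1 can switch to D (0 → 1). Not NE.
(U, Right, m3): Player 2 can switch to Left (5 → 6). Not NE.
(D, Left, m1): Player 2 can switch to Right (4 → 6). Not NE.
(D, Left, m2): Player 1 can switch to U (2 → 5). Not NE.
(D, Left, m3): Player 2 can switch to Right (4 → 5). Not NE.
(D, Right, m1): Player 1 can switch to U (0 → 5). Not NE.
(D, Right, m2): Player 1 gets 1, best alternative 0; Player 2 gets 9, best alternative 0; Player 3 gets 5, best alternative 4. No profitable deviation — NE.
(D, Right, m3): Player 1 can switch to U (5 → 9). Not NE.

Pure NE: (D, Right, m2)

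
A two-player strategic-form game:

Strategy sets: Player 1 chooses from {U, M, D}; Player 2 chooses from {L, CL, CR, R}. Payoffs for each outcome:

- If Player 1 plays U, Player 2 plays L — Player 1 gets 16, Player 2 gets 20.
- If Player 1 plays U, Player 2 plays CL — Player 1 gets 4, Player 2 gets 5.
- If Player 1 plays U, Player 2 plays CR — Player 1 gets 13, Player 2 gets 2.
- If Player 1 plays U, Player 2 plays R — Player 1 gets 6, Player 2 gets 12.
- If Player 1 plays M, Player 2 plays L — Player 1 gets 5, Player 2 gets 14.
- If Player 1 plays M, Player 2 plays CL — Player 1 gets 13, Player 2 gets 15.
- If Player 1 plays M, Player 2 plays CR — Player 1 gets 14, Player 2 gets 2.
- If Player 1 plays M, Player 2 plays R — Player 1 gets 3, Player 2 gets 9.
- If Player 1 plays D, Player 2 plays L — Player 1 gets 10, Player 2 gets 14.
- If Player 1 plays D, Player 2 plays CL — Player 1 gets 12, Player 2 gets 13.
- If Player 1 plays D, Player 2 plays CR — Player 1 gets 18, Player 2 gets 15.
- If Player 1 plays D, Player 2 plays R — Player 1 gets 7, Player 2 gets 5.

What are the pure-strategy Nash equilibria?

Mark each player's best response to every combination of opponents' strategies; a profile where every player is best-responding is a pure Nash equilibrium.
Player 1 against L: payoffs 16, 5, 10 → best response U.
Player 1 against CL: payoffs 4, 13, 12 → best response M.
Player 1 against CR: payoffs 13, 14, 18 → best response D.
Player 1 against R: payoffs 6, 3, 7 → best response D.
Player 2 against U: payoffs 20, 5, 2, 12 → best response L.
Player 2 against M: payoffs 14, 15, 2, 9 → best response CL.
Player 2 against D: payoffs 14, 13, 15, 5 → best response CR.
Mutual best responses: (U, L); (M, CL); (D, CR).

The pure Nash equilibria are (U, L) and (M, CL) and (D, CR).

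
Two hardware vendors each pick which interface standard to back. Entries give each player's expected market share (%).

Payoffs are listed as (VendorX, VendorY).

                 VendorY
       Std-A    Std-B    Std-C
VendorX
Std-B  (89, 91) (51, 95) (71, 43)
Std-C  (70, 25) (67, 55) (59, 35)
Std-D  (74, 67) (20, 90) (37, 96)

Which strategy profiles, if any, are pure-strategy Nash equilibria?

The unique pure-strategy Nash equilibrium is (Std-C, Std-B).

(Std-B, Std-A): VendorY can switch to Std-B (91 → 95). Not NE.
(Std-B, Std-B): VendorX can switch to Std-C (51 → 67). Not NE.
(Std-B, Std-C): VendorY can switch to Std-A (43 → 91). Not NE.
(Std-C, Std-A): VendorX can switch to Std-B (70 → 89). Not NE.
(Std-C, Std-B): VendorX gets 67, best alternative 51; VendorY gets 55, best alternative 35. No profitable deviation — NE.
(Std-C, Std-C): VendorX can switch to Std-B (59 → 71). Not NE.
(Std-D, Std-A): VendorX can switch to Std-B (74 → 89). Not NE.
(Std-D, Std-B): VendorX can switch to Std-B (20 → 51). Not NE.
(Std-D, Std-C): VendorX can switch to Std-B (37 → 71). Not NE.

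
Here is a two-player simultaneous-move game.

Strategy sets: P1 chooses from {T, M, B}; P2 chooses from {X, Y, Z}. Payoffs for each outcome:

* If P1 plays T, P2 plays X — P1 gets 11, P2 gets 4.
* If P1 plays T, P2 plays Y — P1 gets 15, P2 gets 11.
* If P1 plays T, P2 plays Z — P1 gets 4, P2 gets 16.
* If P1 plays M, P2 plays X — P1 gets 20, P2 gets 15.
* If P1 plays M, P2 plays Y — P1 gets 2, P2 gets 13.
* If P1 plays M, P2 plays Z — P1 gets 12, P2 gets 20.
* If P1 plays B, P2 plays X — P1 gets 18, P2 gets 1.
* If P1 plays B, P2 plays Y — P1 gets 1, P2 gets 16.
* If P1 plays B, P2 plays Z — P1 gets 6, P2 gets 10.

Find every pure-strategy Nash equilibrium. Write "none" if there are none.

(T, X): P1 can switch to M (11 → 20). Not NE.
(T, Y): P2 can switch to Z (11 → 16). Not NE.
(T, Z): P1 can switch to M (4 → 12). Not NE.
(M, X): P2 can switch to Z (15 → 20). Not NE.
(M, Y): P1 can switch to T (2 → 15). Not NE.
(M, Z): P1 gets 12, best alternative 6; P2 gets 20, best alternative 15. No profitable deviation — NE.
(B, X): P1 can switch to M (18 → 20). Not NE.
(B, Y): P1 can switch to T (1 → 15). Not NE.
(B, Z): P1 can switch to M (6 → 12). Not NE.

(M, Z)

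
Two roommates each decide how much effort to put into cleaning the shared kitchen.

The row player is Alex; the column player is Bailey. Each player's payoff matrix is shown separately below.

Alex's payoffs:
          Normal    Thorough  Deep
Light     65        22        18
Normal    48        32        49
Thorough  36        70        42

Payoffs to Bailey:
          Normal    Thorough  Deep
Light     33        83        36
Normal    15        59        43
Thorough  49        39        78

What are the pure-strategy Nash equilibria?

(Light, Normal): Bailey can switch to Thorough (33 → 83). Not NE.
(Light, Thorough): Alex can switch to Normal (22 → 32). Not NE.
(Light, Deep): Alex can switch to Normal (18 → 49). Not NE.
(Normal, Normal): Alex can switch to Light (48 → 65). Not NE.
(Normal, Thorough): Alex can switch to Thorough (32 → 70). Not NE.
(Normal, Deep): Bailey can switch to Thorough (43 → 59). Not NE.
(The remaining 3 profiles each have a profitable deviation by the same check.)

none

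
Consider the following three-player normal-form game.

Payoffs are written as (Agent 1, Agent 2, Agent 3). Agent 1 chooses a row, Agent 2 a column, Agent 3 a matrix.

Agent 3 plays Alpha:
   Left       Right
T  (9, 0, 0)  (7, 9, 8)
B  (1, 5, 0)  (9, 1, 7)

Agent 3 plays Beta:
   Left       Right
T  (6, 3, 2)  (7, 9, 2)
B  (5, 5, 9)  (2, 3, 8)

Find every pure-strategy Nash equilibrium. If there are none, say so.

none

Agent 1 against (Left, Alpha): payoffs 9, 1 → best response T.
Agent 1 against (Left, Beta): payoffs 6, 5 → best response T.
Agent 1 against (Right, Alpha): payoffs 7, 9 → best response B.
Agent 1 against (Right, Beta): payoffs 7, 2 → best response T.
Agent 2 against (T, Alpha): payoffs 0, 9 → best response Right.
Agent 2 against (T, Beta): payoffs 3, 9 → best response Right.
Agent 2 against (B, Alpha): payoffs 5, 1 → best response Left.
Agent 2 against (B, Beta): payoffs 5, 3 → best response Left.
Agent 3 against (T, Left): payoffs 0, 2 → best response Beta.
Agent 3 against (T, Right): payoffs 8, 2 → best response Alpha.
Agent 3 against (B, Left): payoffs 0, 9 → best response Beta.
Agent 3 against (B, Right): payoffs 7, 8 → best response Beta.
No profile is a mutual best response for all players.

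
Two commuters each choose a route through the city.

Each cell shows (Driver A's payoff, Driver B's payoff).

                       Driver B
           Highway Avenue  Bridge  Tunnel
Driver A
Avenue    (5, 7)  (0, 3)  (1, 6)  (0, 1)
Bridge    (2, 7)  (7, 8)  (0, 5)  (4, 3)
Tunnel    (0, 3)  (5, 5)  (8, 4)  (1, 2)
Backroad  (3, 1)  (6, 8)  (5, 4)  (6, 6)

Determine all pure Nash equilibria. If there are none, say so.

The pure Nash equilibria are (Avenue, Highway); (Bridge, Avenue).

Driver A against Highway: payoffs 5, 2, 0, 3 → best response Avenue.
Driver A against Avenue: payoffs 0, 7, 5, 6 → best response Bridge.
Driver A against Bridge: payoffs 1, 0, 8, 5 → best response Tunnel.
Driver A against Tunnel: payoffs 0, 4, 1, 6 → best response Backroad.
Driver B against Avenue: payoffs 7, 3, 6, 1 → best response Highway.
Driver B against Bridge: payoffs 7, 8, 5, 3 → best response Avenue.
Driver B against Tunnel: payoffs 3, 5, 4, 2 → best response Avenue.
Driver B against Backroad: payoffs 1, 8, 4, 6 → best response Avenue.
Mutual best responses: (Avenue, Highway); (Bridge, Avenue).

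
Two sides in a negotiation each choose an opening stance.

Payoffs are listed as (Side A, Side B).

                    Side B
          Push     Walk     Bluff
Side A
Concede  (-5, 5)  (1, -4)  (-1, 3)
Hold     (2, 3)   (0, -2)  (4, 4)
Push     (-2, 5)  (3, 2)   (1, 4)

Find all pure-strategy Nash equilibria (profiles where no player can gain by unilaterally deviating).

Pure NE: (Hold, Bluff)

For each strategy profile, look for a profitable unilateral deviation.
(Concede, Push): Side A can switch to Hold (-5 → 2). Not NE.
(Concede, Walk): Side A can switch to Push (1 → 3). Not NE.
(Concede, Bluff): Side A can switch to Hold (-1 → 4). Not NE.
(Hold, Push): Side B can switch to Bluff (3 → 4). Not NE.
(Hold, Walk): Side A can switch to Concede (0 → 1). Not NE.
(Hold, Bluff): Side A gets 4, best alternative 1; Side B gets 4, best alternative 3. No profitable deviation — NE.
(Push, Push): Side A can switch to Hold (-2 → 2). Not NE.
(Push, Walk): Side B can switch to Push (2 → 5). Not NE.
(Push, Bluff): Side A can switch to Hold (1 → 4). Not NE.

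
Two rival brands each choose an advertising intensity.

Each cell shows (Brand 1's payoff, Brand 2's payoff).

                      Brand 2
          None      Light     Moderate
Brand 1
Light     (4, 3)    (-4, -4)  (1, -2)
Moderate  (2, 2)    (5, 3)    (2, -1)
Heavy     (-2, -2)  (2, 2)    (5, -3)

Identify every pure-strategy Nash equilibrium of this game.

Brand 1 against None: payoffs 4, 2, -2 → best response Light.
Brand 1 against Light: payoffs -4, 5, 2 → best response Moderate.
Brand 1 against Moderate: payoffs 1, 2, 5 → best response Heavy.
Brand 2 against Light: payoffs 3, -4, -2 → best response None.
Brand 2 against Moderate: payoffs 2, 3, -1 → best response Light.
Brand 2 against Heavy: payoffs -2, 2, -3 → best response Light.
Mutual best responses: (Light, None); (Moderate, Light).

The pure Nash equilibria are (Light, None); (Moderate, Light).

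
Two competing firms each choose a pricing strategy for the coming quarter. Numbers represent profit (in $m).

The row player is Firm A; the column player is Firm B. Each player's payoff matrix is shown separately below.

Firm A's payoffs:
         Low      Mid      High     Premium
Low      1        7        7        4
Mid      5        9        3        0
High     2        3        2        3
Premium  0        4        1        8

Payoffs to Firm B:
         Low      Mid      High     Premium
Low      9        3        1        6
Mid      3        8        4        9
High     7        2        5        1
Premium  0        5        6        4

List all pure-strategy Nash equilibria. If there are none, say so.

For each strategy profile, look for a profitable unilateral deviation.
(Low, Low): Firm A can switch to Mid (1 → 5). Not NE.
(Low, Mid): Firm A can switch to Mid (7 → 9). Not NE.
(Low, High): Firm B can switch to Low (1 → 9). Not NE.
(Low, Premium): Firm A can switch to Premium (4 → 8). Not NE.
(Mid, Low): Firm B can switch to Mid (3 → 8). Not NE.
(Mid, Mid): Firm B can switch to Premium (8 → 9). Not NE.
(Mid, High): Firm A can switch to Low (3 → 7). Not NE.
(Mid, Premium): Firm A can switch to Low (0 → 4). Not NE.
(The remaining 8 profiles each have a profitable deviation by the same check.)

This game has no pure Nash equilibrium.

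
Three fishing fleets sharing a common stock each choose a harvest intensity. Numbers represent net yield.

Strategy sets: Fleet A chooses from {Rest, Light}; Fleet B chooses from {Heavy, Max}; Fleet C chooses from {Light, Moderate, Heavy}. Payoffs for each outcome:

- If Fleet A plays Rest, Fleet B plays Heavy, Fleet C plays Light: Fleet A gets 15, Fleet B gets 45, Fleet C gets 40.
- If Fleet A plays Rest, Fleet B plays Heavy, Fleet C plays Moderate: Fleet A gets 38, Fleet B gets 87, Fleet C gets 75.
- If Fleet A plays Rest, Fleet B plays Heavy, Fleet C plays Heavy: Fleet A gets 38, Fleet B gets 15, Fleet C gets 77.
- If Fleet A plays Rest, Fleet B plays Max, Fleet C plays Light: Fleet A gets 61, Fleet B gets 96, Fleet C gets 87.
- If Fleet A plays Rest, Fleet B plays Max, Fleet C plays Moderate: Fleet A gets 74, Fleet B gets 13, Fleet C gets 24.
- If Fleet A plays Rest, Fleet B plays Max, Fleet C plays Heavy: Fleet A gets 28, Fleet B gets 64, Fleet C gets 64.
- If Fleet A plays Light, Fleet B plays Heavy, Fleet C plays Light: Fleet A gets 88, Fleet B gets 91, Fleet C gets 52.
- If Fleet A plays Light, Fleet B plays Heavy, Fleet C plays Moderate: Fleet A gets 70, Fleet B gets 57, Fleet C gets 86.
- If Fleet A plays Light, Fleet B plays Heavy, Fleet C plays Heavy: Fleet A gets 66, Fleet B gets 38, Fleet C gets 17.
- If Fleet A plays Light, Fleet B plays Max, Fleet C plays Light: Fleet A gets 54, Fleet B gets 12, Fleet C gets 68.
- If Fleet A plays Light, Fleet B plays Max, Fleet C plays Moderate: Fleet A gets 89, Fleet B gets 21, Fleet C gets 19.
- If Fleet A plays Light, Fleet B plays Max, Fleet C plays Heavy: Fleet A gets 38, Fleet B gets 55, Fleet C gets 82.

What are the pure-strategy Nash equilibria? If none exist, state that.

Pure-strategy Nash equilibria: (Rest, Max, Light); (Light, Heavy, Moderate); (Light, Max, Heavy)

Mark each player's best response to every combination of opponents' strategies; a profile where every player is best-responding is a pure Nash equilibrium.
Fleet A against (Heavy, Light): payoffs 15, 88 → best response Light.
Fleet A against (Heavy, Moderate): payoffs 38, 70 → best response Light.
Fleet A against (Heavy, Heavy): payoffs 38, 66 → best response Light.
Fleet A against (Max, Light): payoffs 61, 54 → best response Rest.
Fleet A against (Max, Moderate): payoffs 74, 89 → best response Light.
Fleet A against (Max, Heavy): payoffs 28, 38 → best response Light.
Fleet B against (Rest, Light): payoffs 45, 96 → best response Max.
Fleet B against (Rest, Moderate): payoffs 87, 13 → best response Heavy.
Fleet B against (Rest, Heavy): payoffs 15, 64 → best response Max.
Fleet B against (Light, Light): payoffs 91, 12 → best response Heavy.
Fleet B against (Light, Moderate): payoffs 57, 21 → best response Heavy.
Fleet B against (Light, Heavy): payoffs 38, 55 → best response Max.
Fleet C against (Rest, Heavy): payoffs 40, 75, 77 → best response Heavy.
Fleet C against (Rest, Max): payoffs 87, 24, 64 → best response Light.
Fleet C against (Light, Heavy): payoffs 52, 86, 17 → best response Moderate.
Fleet C against (Light, Max): payoffs 68, 19, 82 → best response Heavy.
Mutual best responses: (Rest, Max, Light); (Light, Heavy, Moderate); (Light, Max, Heavy).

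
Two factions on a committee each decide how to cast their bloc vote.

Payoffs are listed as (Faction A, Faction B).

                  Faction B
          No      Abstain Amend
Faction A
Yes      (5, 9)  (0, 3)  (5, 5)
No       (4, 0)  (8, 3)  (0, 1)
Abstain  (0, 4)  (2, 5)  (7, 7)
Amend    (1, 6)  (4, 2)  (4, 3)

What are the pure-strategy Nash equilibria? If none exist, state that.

(Yes, No), (No, Abstain), (Abstain, Amend)

Faction A against No: payoffs 5, 4, 0, 1 → best response Yes.
Faction A against Abstain: payoffs 0, 8, 2, 4 → best response No.
Faction A against Amend: payoffs 5, 0, 7, 4 → best response Abstain.
Faction B against Yes: payoffs 9, 3, 5 → best response No.
Faction B against No: payoffs 0, 3, 1 → best response Abstain.
Faction B against Abstain: payoffs 4, 5, 7 → best response Amend.
Faction B against Amend: payoffs 6, 2, 3 → best response No.
Mutual best responses: (Yes, No); (No, Abstain); (Abstain, Amend).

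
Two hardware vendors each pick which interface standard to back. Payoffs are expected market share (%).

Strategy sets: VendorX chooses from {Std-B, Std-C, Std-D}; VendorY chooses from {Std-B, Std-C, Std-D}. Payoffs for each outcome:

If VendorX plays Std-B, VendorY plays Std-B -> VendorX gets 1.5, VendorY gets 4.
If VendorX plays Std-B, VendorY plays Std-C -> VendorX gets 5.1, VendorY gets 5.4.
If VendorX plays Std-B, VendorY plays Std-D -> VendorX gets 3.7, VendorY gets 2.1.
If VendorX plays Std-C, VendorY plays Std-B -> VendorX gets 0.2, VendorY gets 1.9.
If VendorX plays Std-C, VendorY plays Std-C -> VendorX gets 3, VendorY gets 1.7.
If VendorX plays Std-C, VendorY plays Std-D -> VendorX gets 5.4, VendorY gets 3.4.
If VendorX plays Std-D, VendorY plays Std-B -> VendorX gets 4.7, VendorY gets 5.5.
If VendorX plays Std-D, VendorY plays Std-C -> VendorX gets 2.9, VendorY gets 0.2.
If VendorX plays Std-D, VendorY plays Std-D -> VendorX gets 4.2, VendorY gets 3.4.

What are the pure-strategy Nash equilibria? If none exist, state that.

Pure-strategy Nash equilibria: (Std-B, Std-C) and (Std-C, Std-D) and (Std-D, Std-B)

VendorX against Std-B: payoffs 1.5, 0.2, 4.7 → best response Std-D.
VendorX against Std-C: payoffs 5.1, 3, 2.9 → best response Std-B.
VendorX against Std-D: payoffs 3.7, 5.4, 4.2 → best response Std-C.
VendorY against Std-B: payoffs 4, 5.4, 2.1 → best response Std-C.
VendorY against Std-C: payoffs 1.9, 1.7, 3.4 → best response Std-D.
VendorY against Std-D: payoffs 5.5, 0.2, 3.4 → best response Std-B.
Mutual best responses: (Std-B, Std-C); (Std-C, Std-D); (Std-D, Std-B).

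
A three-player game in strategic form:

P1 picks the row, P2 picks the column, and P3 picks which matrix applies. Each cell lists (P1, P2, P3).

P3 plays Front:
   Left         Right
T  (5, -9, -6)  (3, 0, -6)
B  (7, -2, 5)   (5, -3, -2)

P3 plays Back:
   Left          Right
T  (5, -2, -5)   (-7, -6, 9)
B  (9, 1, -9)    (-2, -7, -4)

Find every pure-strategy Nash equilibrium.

(T, Left, Front): P1 can switch to B (5 → 7). Not NE.
(T, Left, Back): P1 can switch to B (5 → 9). Not NE.
(T, Right, Front): P1 can switch to B (3 → 5). Not NE.
(T, Right, Back): P1 can switch to B (-7 → -2). Not NE.
(B, Left, Front): P1 gets 7, best alternative 5; P2 gets -2, best alternative -3; P3 gets 5, best alternative -9. No profitable deviation — NE.
(B, Left, Back): P3 can switch to Front (-9 → 5). Not NE.
(B, Right, Front): P2 can switch to Left (-3 → -2). Not NE.
(B, Right, Back): P2 can switch to Left (-7 → 1). Not NE.

The unique pure-strategy Nash equilibrium is (B, Left, Front).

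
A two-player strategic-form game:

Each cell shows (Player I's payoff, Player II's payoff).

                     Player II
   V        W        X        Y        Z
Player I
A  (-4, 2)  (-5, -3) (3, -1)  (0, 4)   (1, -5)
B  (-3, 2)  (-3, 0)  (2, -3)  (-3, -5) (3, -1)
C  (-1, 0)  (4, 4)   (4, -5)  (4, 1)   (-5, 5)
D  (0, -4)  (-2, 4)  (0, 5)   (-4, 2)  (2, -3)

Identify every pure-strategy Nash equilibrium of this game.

Player I against V: payoffs -4, -3, -1, 0 → best response D.
Player I against W: payoffs -5, -3, 4, -2 → best response C.
Player I against X: payoffs 3, 2, 4, 0 → best response C.
Player I against Y: payoffs 0, -3, 4, -4 → best response C.
Player I against Z: payoffs 1, 3, -5, 2 → best response B.
Player II against A: payoffs 2, -3, -1, 4, -5 → best response Y.
Player II against B: payoffs 2, 0, -3, -5, -1 → best response V.
Player II against C: payoffs 0, 4, -5, 1, 5 → best response Z.
Player II against D: payoffs -4, 4, 5, 2, -3 → best response X.
No profile is a mutual best response for all players.

This game has no pure Nash equilibrium.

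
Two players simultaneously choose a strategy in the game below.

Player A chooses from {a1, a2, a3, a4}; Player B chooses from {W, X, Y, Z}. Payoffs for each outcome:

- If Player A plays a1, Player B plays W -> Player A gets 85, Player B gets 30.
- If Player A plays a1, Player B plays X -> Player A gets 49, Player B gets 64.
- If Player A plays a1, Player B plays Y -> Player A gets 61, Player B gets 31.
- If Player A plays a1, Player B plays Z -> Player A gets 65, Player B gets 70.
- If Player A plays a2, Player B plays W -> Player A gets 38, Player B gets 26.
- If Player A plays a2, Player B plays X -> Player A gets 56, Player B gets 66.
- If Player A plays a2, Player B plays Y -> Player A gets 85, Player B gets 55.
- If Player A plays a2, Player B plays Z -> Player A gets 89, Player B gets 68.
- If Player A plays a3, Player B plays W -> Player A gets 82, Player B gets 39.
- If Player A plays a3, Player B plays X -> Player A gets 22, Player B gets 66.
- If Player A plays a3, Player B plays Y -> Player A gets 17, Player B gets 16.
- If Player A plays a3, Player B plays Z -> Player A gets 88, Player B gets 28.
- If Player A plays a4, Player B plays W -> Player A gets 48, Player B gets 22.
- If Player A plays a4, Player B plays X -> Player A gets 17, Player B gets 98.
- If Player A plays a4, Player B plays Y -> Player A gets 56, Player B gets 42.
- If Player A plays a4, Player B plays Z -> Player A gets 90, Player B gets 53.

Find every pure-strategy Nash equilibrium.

No pure-strategy Nash equilibrium.

(a1, W): Player B can switch to X (30 → 64). Not NE.
(a1, X): Player A can switch to a2 (49 → 56). Not NE.
(a1, Y): Player A can switch to a2 (61 → 85). Not NE.
(a1, Z): Player A can switch to a2 (65 → 89). Not NE.
(a2, W): Player A can switch to a1 (38 → 85). Not NE.
(a2, X): Player B can switch to Z (66 → 68). Not NE.
(a2, Y): Player B can switch to X (55 → 66). Not NE.
(a2, Z): Player A can switch to a4 (89 → 90). Not NE.
(The remaining 8 profiles each have a profitable deviation by the same check.)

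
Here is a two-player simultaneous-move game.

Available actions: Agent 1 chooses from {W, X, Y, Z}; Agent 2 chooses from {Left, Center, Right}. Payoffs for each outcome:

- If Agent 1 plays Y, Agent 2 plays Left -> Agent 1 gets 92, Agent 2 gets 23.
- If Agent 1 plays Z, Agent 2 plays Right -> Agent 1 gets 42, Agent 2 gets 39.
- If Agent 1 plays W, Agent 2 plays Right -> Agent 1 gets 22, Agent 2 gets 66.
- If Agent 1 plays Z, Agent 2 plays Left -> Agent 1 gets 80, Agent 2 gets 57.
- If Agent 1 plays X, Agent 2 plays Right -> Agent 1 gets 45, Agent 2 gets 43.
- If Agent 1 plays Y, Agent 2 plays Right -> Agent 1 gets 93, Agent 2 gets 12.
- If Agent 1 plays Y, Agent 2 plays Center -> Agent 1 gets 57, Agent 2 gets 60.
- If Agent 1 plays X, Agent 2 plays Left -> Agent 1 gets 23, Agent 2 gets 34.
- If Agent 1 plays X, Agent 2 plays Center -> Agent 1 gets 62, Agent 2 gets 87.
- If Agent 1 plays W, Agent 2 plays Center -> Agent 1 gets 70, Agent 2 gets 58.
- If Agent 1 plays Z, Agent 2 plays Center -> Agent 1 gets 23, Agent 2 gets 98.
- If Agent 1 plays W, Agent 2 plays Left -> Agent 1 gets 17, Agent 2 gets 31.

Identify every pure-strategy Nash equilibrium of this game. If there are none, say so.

(W, Left): Agent 1 can switch to X (17 → 23). Not NE.
(W, Center): Agent 2 can switch to Right (58 → 66). Not NE.
(W, Right): Agent 1 can switch to X (22 → 45). Not NE.
(X, Left): Agent 1 can switch to Y (23 → 92). Not NE.
(X, Center): Agent 1 can switch to W (62 → 70). Not NE.
(X, Right): Agent 1 can switch to Y (45 → 93). Not NE.
(Y, Left): Agent 2 can switch to Center (23 → 60). Not NE.
(Y, Center): Agent 1 can switch to W (57 → 70). Not NE.
(Y, Right): Agent 2 can switch to Left (12 → 23). Not NE.
(Z, Left): Agent 1 can switch to Y (80 → 92). Not NE.
(The remaining 2 profiles each have a profitable deviation by the same check.)

No pure-strategy Nash equilibrium.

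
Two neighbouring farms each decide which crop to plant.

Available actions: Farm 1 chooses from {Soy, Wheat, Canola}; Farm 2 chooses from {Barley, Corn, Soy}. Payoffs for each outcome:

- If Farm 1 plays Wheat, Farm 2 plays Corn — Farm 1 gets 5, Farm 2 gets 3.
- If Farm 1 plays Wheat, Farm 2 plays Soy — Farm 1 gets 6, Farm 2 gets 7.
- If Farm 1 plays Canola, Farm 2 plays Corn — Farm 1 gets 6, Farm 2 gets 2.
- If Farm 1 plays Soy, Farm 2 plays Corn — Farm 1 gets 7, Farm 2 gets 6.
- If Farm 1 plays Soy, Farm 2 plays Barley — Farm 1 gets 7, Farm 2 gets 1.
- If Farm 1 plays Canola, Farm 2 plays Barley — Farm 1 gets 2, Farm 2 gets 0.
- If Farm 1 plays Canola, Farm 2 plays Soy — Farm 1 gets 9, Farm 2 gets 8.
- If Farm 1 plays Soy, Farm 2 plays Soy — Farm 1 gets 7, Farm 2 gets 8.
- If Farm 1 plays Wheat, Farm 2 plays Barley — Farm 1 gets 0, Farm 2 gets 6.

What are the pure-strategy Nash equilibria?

The unique pure-strategy Nash equilibrium is (Canola, Soy).

Farm 1 against Barley: payoffs 7, 0, 2 → best response Soy.
Farm 1 against Corn: payoffs 7, 5, 6 → best response Soy.
Farm 1 against Soy: payoffs 7, 6, 9 → best response Canola.
Farm 2 against Soy: payoffs 1, 6, 8 → best response Soy.
Farm 2 against Wheat: payoffs 6, 3, 7 → best response Soy.
Farm 2 against Canola: payoffs 0, 2, 8 → best response Soy.
Mutual best responses: (Canola, Soy).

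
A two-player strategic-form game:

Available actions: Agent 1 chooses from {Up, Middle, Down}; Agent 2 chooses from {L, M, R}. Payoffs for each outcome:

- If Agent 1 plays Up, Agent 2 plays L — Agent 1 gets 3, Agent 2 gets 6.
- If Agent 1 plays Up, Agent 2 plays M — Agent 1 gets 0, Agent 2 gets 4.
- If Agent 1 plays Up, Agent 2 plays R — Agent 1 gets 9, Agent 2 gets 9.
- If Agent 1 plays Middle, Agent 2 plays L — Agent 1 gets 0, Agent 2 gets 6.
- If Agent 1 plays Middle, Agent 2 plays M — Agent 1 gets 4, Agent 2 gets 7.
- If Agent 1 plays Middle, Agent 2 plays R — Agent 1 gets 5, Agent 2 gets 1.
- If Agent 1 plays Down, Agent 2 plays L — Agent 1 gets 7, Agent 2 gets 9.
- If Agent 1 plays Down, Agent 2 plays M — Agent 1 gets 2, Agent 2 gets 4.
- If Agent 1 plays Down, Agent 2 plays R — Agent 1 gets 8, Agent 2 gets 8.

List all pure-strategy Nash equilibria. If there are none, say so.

Mark each player's best response to every combination of opponents' strategies; a profile where every player is best-responding is a pure Nash equilibrium.
Agent 1 against L: payoffs 3, 0, 7 → best response Down.
Agent 1 against M: payoffs 0, 4, 2 → best response Middle.
Agent 1 against R: payoffs 9, 5, 8 → best response Up.
Agent 2 against Up: payoffs 6, 4, 9 → best response R.
Agent 2 against Middle: payoffs 6, 7, 1 → best response M.
Agent 2 against Down: payoffs 9, 4, 8 → best response L.
Mutual best responses: (Up, R); (Middle, M); (Down, L).

Pure-strategy Nash equilibria: (Up, R); (Middle, M); (Down, L)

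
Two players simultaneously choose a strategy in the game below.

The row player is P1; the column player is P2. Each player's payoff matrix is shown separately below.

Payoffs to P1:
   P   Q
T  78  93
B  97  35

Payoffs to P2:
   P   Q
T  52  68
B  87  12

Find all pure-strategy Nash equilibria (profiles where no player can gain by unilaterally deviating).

Pure-strategy Nash equilibria: (T, Q); (B, P)

Check each profile: it is a Nash equilibrium iff no player can strictly gain by switching unilaterally.
(T, P): P1 can switch to B (78 → 97). Not NE.
(T, Q): P1 gets 93, best alternative 35; P2 gets 68, best alternative 52. No profitable deviation — NE.
(B, P): P1 gets 97, best alternative 78; P2 gets 87, best alternative 12. No profitable deviation — NE.
(B, Q): P1 can switch to T (35 → 93). Not NE.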